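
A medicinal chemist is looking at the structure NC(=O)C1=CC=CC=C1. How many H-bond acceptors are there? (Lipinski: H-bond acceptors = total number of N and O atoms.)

2

N atoms: 1; O atoms: 1.
Lipinski HBA = 1 + 1 = 2.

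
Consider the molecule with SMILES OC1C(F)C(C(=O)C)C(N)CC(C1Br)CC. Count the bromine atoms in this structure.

Scan the SMILES for Br atoms (remember two-letter symbols like Cl and Br are single atoms).
Bromine count: 1.

1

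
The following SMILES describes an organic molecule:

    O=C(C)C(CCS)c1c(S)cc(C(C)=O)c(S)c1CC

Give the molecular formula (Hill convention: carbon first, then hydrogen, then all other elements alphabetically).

C15H20O2S3

Walk through each heavy atom and fill implicit hydrogens from standard valence (C 4, N 3, O 2, S 2, halogen 1); for lowercase aromatic atoms, an aromatic c carries 1 H when it has two neighbours and 0 H with three, and aromatic n carries 0 H:
  atom 1: O, bond orders sum to 2 (valence 2) → 0 H
  atom 2: C, bond orders sum to 4 (valence 4) → 0 H
  atom 3: C, bond orders sum to 1 (valence 4) → 3 H
  atom 4: C, bond orders sum to 3 (valence 4) → 1 H
  atom 5: C, bond orders sum to 2 (valence 4) → 2 H
  atom 6: C, bond orders sum to 2 (valence 4) → 2 H
  atom 7: S, bond orders sum to 1 (valence 2) → 1 H
  atom 8: aromatic c, 3 neighbours → 0 H
  atom 9: aromatic c, 3 neighbours → 0 H
  atom 10: S, bond orders sum to 1 (valence 2) → 1 H
  atom 11: aromatic c, 2 neighbours → 1 H
  atom 12: aromatic c, 3 neighbours → 0 H
  atom 13: C, bond orders sum to 4 (valence 4) → 0 H
  atom 14: C, bond orders sum to 1 (valence 4) → 3 H
  atom 15: O, bond orders sum to 2 (valence 2) → 0 H
  atom 16: aromatic c, 3 neighbours → 0 H
  atom 17: S, bond orders sum to 1 (valence 2) → 1 H
  atom 18: aromatic c, 3 neighbours → 0 H
  atom 19: C, bond orders sum to 2 (valence 4) → 2 H
  atom 20: C, bond orders sum to 1 (valence 4) → 3 H
Totals → C:15, H:20, O:2, S:3.
In Hill order: C15H20O2S3.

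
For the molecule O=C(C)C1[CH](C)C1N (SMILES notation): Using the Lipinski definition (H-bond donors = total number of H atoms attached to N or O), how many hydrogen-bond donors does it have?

Donors: find every N or O and count the H atoms it carries.
  atom 1 (O): bond orders sum to 2 → 0 H
  atom 8 (N): bond orders sum to 1 → 2 H
Lipinski HBD = 2.

2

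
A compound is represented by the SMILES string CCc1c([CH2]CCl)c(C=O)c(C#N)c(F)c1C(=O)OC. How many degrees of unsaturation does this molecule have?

8

Molecular formula: C14H13ClFNO3.
DoU = (2C + 2 + N − H − X) / 2, where X is the halogen count and O/S are ignored.
    = (2·14 + 2 + 1 − 13 − 2) / 2 = 16 / 2 = 8.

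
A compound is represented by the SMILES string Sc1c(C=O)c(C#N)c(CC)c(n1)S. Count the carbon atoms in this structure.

9

Count every carbon token in the SMILES (each C, including those in ring-closure positions and inside branches).
Carbon count: 9.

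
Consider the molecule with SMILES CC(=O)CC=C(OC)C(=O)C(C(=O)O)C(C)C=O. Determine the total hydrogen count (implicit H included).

16

Walk through each heavy atom and fill implicit hydrogens from standard valence (C 4, N 3, O 2, S 2, halogen 1):
  atom 1: C, bond orders sum to 1 (valence 4) → 3 H
  atom 2: C, bond orders sum to 4 (valence 4) → 0 H
  atom 3: O, bond orders sum to 2 (valence 2) → 0 H
  atom 4: C, bond orders sum to 2 (valence 4) → 2 H
  atom 5: C, bond orders sum to 3 (valence 4) → 1 H
  atom 6: C, bond orders sum to 4 (valence 4) → 0 H
  atom 7: O, bond orders sum to 2 (valence 2) → 0 H
  atom 8: C, bond orders sum to 1 (valence 4) → 3 H
  atom 9: C, bond orders sum to 4 (valence 4) → 0 H
  atom 10: O, bond orders sum to 2 (valence 2) → 0 H
  atom 11: C, bond orders sum to 3 (valence 4) → 1 H
  atom 12: C, bond orders sum to 4 (valence 4) → 0 H
  atom 13: O, bond orders sum to 2 (valence 2) → 0 H
  atom 14: O, bond orders sum to 1 (valence 2) → 1 H
  atom 15: C, bond orders sum to 3 (valence 4) → 1 H
  atom 16: C, bond orders sum to 1 (valence 4) → 3 H
  atom 17: C, bond orders sum to 3 (valence 4) → 1 H
  atom 18: O, bond orders sum to 2 (valence 2) → 0 H
Total hydrogens: 16.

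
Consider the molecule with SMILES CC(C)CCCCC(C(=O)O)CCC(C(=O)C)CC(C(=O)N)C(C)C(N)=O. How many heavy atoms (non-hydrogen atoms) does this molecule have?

Every atom symbol written in the SMILES (organic subset) is one heavy atom; implicit H are not written.
Heavy atoms by element → C:20, N:2, O:5.
Total: 27.

27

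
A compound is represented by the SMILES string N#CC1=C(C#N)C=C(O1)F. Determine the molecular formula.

Walk through each heavy atom and fill implicit hydrogens from standard valence (C 4, N 3, O 2, S 2, halogen 1):
  atom 1: N, bond orders sum to 3 (valence 3) → 0 H
  atom 2: C, bond orders sum to 4 (valence 4) → 0 H
  atom 3: C, bond orders sum to 4 (valence 4) → 0 H
  atom 4: C, bond orders sum to 4 (valence 4) → 0 H
  atom 5: C, bond orders sum to 4 (valence 4) → 0 H
  atom 6: N, bond orders sum to 3 (valence 3) → 0 H
  atom 7: C, bond orders sum to 3 (valence 4) → 1 H
  atom 8: C, bond orders sum to 4 (valence 4) → 0 H
  atom 9: O, bond orders sum to 2 (valence 2) → 0 H
  atom 10: F (halogen, monovalent) → 0 H
Totals → C:6, H:1, F:1, N:2, O:1.

C6HFN2O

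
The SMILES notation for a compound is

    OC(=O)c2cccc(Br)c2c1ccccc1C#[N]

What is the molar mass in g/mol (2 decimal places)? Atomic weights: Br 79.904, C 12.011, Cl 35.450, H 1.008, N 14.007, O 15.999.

302.13 g/mol

First, the molecular formula is C14H8BrNO2 (counting implicit H from valence).
  Br: 1 × 79.904 = 79.904
  C: 14 × 12.011 = 168.154
  H: 8 × 1.008 = 8.064
  N: 1 × 14.007 = 14.007
  O: 2 × 15.999 = 31.998
Sum: 1×79.904 + 14×12.011 + 8×1.008 + 1×14.007 + 2×15.999 = 302.127 → 302.13 g/mol.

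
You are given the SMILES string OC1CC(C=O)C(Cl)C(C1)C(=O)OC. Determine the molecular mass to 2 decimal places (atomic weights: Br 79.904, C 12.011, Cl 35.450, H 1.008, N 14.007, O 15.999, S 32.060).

First, the molecular formula is C9H13ClO4 (counting implicit H from valence).
  C: 9 × 12.011 = 108.099
  Cl: 1 × 35.450 = 35.450
  H: 13 × 1.008 = 13.104
  O: 4 × 15.999 = 63.996
Sum: 9×12.011 + 1×35.450 + 13×1.008 + 4×15.999 = 220.649 → 220.65 g/mol.

220.65 g/mol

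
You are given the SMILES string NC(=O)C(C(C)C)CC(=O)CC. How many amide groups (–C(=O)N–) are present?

1

The amide motif appears at heavy-atom position 2 in the SMILES.
Other groups present: 1 ketone.
Amide count: 1.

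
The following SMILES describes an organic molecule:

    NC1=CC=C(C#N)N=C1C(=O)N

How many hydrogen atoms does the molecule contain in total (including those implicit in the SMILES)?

Walk through each heavy atom and fill implicit hydrogens from standard valence (C 4, N 3, O 2, S 2, halogen 1):
  atom 1: N, bond orders sum to 1 (valence 3) → 2 H
  atom 2: C, bond orders sum to 4 (valence 4) → 0 H
  atom 3: C, bond orders sum to 3 (valence 4) → 1 H
  atom 4: C, bond orders sum to 3 (valence 4) → 1 H
  atom 5: C, bond orders sum to 4 (valence 4) → 0 H
  atom 6: C, bond orders sum to 4 (valence 4) → 0 H
  atom 7: N, bond orders sum to 3 (valence 3) → 0 H
  atom 8: N, bond orders sum to 3 (valence 3) → 0 H
  atom 9: C, bond orders sum to 4 (valence 4) → 0 H
  atom 10: C, bond orders sum to 4 (valence 4) → 0 H
  atom 11: O, bond orders sum to 2 (valence 2) → 0 H
  atom 12: N, bond orders sum to 1 (valence 3) → 2 H
Total hydrogens: 6.

6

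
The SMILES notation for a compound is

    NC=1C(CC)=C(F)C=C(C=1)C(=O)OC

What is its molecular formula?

Walk through each heavy atom and fill implicit hydrogens from standard valence (C 4, N 3, O 2, S 2, halogen 1):
  atom 1: N, bond orders sum to 1 (valence 3) → 2 H
  atom 2: C, bond orders sum to 4 (valence 4) → 0 H
  atom 3: C, bond orders sum to 4 (valence 4) → 0 H
  atom 4: C, bond orders sum to 2 (valence 4) → 2 H
  atom 5: C, bond orders sum to 1 (valence 4) → 3 H
  atom 6: C, bond orders sum to 4 (valence 4) → 0 H
  atom 7: F (halogen, monovalent) → 0 H
  atom 8: C, bond orders sum to 3 (valence 4) → 1 H
  atom 9: C, bond orders sum to 4 (valence 4) → 0 H
  atom 10: C, bond orders sum to 3 (valence 4) → 1 H
  atom 11: C, bond orders sum to 4 (valence 4) → 0 H
  atom 12: O, bond orders sum to 2 (valence 2) → 0 H
  atom 13: O, bond orders sum to 2 (valence 2) → 0 H
  atom 14: C, bond orders sum to 1 (valence 4) → 3 H
Totals → C:10, H:12, F:1, N:1, O:2.
In Hill order: C10H12FNO2.

C10H12FNO2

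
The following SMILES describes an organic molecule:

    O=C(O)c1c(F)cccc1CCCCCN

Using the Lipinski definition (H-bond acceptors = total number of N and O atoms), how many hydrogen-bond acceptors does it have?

N atoms: 1; O atoms: 2.
Lipinski HBA = 1 + 2 = 3.

3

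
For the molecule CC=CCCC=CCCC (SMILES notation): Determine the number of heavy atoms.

10

Every atom symbol written in the SMILES (organic subset) is one heavy atom; implicit H are not written.
Heavy atoms by element → C:10.
Total: 10.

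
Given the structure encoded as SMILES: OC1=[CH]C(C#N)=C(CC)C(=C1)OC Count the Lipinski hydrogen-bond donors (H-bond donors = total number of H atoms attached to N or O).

1

Donors: find every N or O and count the H atoms it carries.
  atom 1 (O): bond orders sum to 1 → 1 H
  atom 6 (N): bond orders sum to 3 → 0 H
  atom 12 (O): bond orders sum to 2 → 0 H
Lipinski HBD = 1.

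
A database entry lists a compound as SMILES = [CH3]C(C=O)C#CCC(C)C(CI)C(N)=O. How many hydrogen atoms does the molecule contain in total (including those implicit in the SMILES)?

16

Walk through each heavy atom and fill implicit hydrogens from standard valence (C 4, N 3, O 2, S 2, halogen 1):
  atom 1: C with explicit H count 3
  atom 2: C, bond orders sum to 3 (valence 4) → 1 H
  atom 3: C, bond orders sum to 3 (valence 4) → 1 H
  atom 4: O, bond orders sum to 2 (valence 2) → 0 H
  atom 5: C, bond orders sum to 4 (valence 4) → 0 H
  atom 6: C, bond orders sum to 4 (valence 4) → 0 H
  atom 7: C, bond orders sum to 2 (valence 4) → 2 H
  atom 8: C, bond orders sum to 3 (valence 4) → 1 H
  atom 9: C, bond orders sum to 1 (valence 4) → 3 H
  atom 10: C, bond orders sum to 3 (valence 4) → 1 H
  atom 11: C, bond orders sum to 2 (valence 4) → 2 H
  atom 12: I (halogen, monovalent) → 0 H
  atom 13: C, bond orders sum to 4 (valence 4) → 0 H
  atom 14: N, bond orders sum to 1 (valence 3) → 2 H
  atom 15: O, bond orders sum to 2 (valence 2) → 0 H
Total hydrogens: 16.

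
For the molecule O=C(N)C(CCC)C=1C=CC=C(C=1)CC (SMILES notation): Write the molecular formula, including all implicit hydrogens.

Walk through each heavy atom and fill implicit hydrogens from standard valence (C 4, N 3, O 2, S 2, halogen 1):
  atom 1: O, bond orders sum to 2 (valence 2) → 0 H
  atom 2: C, bond orders sum to 4 (valence 4) → 0 H
  atom 3: N, bond orders sum to 1 (valence 3) → 2 H
  atom 4: C, bond orders sum to 3 (valence 4) → 1 H
  atom 5: C, bond orders sum to 2 (valence 4) → 2 H
  atom 6: C, bond orders sum to 2 (valence 4) → 2 H
  atom 7: C, bond orders sum to 1 (valence 4) → 3 H
  atom 8: C, bond orders sum to 4 (valence 4) → 0 H
  atom 9: C, bond orders sum to 3 (valence 4) → 1 H
  atom 10: C, bond orders sum to 3 (valence 4) → 1 H
  atom 11: C, bond orders sum to 3 (valence 4) → 1 H
  atom 12: C, bond orders sum to 4 (valence 4) → 0 H
  atom 13: C, bond orders sum to 3 (valence 4) → 1 H
  atom 14: C, bond orders sum to 2 (valence 4) → 2 H
  atom 15: C, bond orders sum to 1 (valence 4) → 3 H
Totals → C:13, H:19, N:1, O:1.

C13H19NO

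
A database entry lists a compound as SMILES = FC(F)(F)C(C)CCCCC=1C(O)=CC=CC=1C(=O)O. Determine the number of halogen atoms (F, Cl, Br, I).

Halogen atoms appear at heavy-atom positions 1, 3, 4 (3×F).
Other groups present: 1 carboxylic acid, 1 hydroxyl.
Halogen count: 3.

3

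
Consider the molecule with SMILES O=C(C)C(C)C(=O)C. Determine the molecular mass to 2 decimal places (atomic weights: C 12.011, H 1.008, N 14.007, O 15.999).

First, the molecular formula is C6H10O2 (counting implicit H from valence).
  C: 6 × 12.011 = 72.066
  H: 10 × 1.008 = 10.080
  O: 2 × 15.999 = 31.998
Sum: 6×12.011 + 10×1.008 + 2×15.999 = 114.144 → 114.14 g/mol.

114.14 g/mol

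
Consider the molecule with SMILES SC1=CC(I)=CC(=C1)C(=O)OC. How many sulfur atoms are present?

1

Scan the SMILES for S atoms (remember two-letter symbols like Cl and Br are single atoms).
Sulfur count: 1.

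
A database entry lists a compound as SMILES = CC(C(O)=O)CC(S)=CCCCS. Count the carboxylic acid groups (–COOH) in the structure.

1

The carboxylic acid motif appears at heavy-atom position 3 in the SMILES.
Other groups present: 1 alkene, 2 thiol.
Carboxylic acid count: 1.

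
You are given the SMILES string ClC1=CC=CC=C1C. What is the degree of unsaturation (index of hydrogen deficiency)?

Molecular formula: C7H7Cl.
DoU = (2C + 2 + N − H − X) / 2, where X is the halogen count and O/S are ignored.
    = (2·7 + 2 + 0 − 7 − 1) / 2 = 8 / 2 = 4.

4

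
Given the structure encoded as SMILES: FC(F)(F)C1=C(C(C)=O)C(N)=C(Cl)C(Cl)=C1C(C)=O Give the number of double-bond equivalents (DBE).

Degree of unsaturation = (number of rings) + (number of π bonds).
Ring closures in the SMILES: 1.
π bonds: 5 double bonds (each 1 DoU) → 5 DoU from unsaturation.
Total DoU = 1 + 5 = 6.

6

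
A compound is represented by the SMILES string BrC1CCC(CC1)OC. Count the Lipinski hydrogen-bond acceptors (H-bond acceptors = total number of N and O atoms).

N atoms: 0; O atoms: 1.
Lipinski HBA = 0 + 1 = 1.

1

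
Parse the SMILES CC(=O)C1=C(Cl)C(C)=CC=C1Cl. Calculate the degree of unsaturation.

5

Molecular formula: C9H8Cl2O.
DoU = (2C + 2 + N − H − X) / 2, where X is the halogen count and O/S are ignored.
    = (2·9 + 2 + 0 − 8 − 2) / 2 = 10 / 2 = 5.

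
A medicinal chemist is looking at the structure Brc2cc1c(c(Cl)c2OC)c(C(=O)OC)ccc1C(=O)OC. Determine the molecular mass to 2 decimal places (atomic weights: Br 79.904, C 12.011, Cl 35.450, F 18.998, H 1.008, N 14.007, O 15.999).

First, the molecular formula is C15H12BrClO5 (counting implicit H from valence).
  Br: 1 × 79.904 = 79.904
  C: 15 × 12.011 = 180.165
  Cl: 1 × 35.450 = 35.450
  H: 12 × 1.008 = 12.096
  O: 5 × 15.999 = 79.995
Sum: 1×79.904 + 15×12.011 + 1×35.450 + 12×1.008 + 5×15.999 = 387.610 → 387.61 g/mol.

387.61 g/mol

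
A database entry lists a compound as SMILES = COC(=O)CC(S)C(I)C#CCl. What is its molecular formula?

C7H8ClIO2S

Walk through each heavy atom and fill implicit hydrogens from standard valence (C 4, N 3, O 2, S 2, halogen 1):
  atom 1: C, bond orders sum to 1 (valence 4) → 3 H
  atom 2: O, bond orders sum to 2 (valence 2) → 0 H
  atom 3: C, bond orders sum to 4 (valence 4) → 0 H
  atom 4: O, bond orders sum to 2 (valence 2) → 0 H
  atom 5: C, bond orders sum to 2 (valence 4) → 2 H
  atom 6: C, bond orders sum to 3 (valence 4) → 1 H
  atom 7: S, bond orders sum to 1 (valence 2) → 1 H
  atom 8: C, bond orders sum to 3 (valence 4) → 1 H
  atom 9: I (halogen, monovalent) → 0 H
  atom 10: C, bond orders sum to 4 (valence 4) → 0 H
  atom 11: C, bond orders sum to 4 (valence 4) → 0 H
  atom 12: Cl (halogen, monovalent) → 0 H
Totals → C:7, H:8, Cl:1, I:1, O:2, S:1.
In Hill order: C7H8ClIO2S.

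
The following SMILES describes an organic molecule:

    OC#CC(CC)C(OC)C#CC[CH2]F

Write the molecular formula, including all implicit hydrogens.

Walk through each heavy atom and fill implicit hydrogens from standard valence (C 4, N 3, O 2, S 2, halogen 1):
  atom 1: O, bond orders sum to 1 (valence 2) → 1 H
  atom 2: C, bond orders sum to 4 (valence 4) → 0 H
  atom 3: C, bond orders sum to 4 (valence 4) → 0 H
  atom 4: C, bond orders sum to 3 (valence 4) → 1 H
  atom 5: C, bond orders sum to 2 (valence 4) → 2 H
  atom 6: C, bond orders sum to 1 (valence 4) → 3 H
  atom 7: C, bond orders sum to 3 (valence 4) → 1 H
  atom 8: O, bond orders sum to 2 (valence 2) → 0 H
  atom 9: C, bond orders sum to 1 (valence 4) → 3 H
  atom 10: C, bond orders sum to 4 (valence 4) → 0 H
  atom 11: C, bond orders sum to 4 (valence 4) → 0 H
  atom 12: C, bond orders sum to 2 (valence 4) → 2 H
  atom 13: C with explicit H count 2
  atom 14: F (halogen, monovalent) → 0 H
Totals → C:11, H:15, F:1, O:2.
In Hill order: C11H15FO2.

C11H15FO2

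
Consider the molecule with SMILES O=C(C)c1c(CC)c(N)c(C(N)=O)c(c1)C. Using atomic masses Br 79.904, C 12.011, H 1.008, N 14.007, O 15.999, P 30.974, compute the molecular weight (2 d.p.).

First, the molecular formula is C12H16N2O2 (counting implicit H from valence).
  C: 12 × 12.011 = 144.132
  H: 16 × 1.008 = 16.128
  N: 2 × 14.007 = 28.014
  O: 2 × 15.999 = 31.998
Sum: 12×12.011 + 16×1.008 + 2×14.007 + 2×15.999 = 220.272 → 220.27 g/mol.

220.27 g/mol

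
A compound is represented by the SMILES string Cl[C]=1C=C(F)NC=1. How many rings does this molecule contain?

1

In SMILES, each pair of matching ring-closure digits denotes one ring-closing bond; the number of such bonds equals the number of independent rings.
Ring-closure bonds here: 1.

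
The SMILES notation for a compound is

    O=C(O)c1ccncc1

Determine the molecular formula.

Walk through each heavy atom and fill implicit hydrogens from standard valence (C 4, N 3, O 2, S 2, halogen 1); for lowercase aromatic atoms, an aromatic c carries 1 H when it has two neighbours and 0 H with three, and aromatic n carries 0 H:
  atom 1: O, bond orders sum to 2 (valence 2) → 0 H
  atom 2: C, bond orders sum to 4 (valence 4) → 0 H
  atom 3: O, bond orders sum to 1 (valence 2) → 1 H
  atom 4: aromatic c, 3 neighbours → 0 H
  atom 5: aromatic c, 2 neighbours → 1 H
  atom 6: aromatic c, 2 neighbours → 1 H
  atom 7: aromatic n, 2 neighbours → 0 H
  atom 8: aromatic c, 2 neighbours → 1 H
  atom 9: aromatic c, 2 neighbours → 1 H
Totals → C:6, H:5, N:1, O:2.

C6H5NO2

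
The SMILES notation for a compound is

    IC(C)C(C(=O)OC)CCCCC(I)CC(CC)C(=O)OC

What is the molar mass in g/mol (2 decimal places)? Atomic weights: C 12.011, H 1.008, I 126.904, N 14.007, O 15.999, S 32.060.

First, the molecular formula is C16H28I2O4 (counting implicit H from valence).
  C: 16 × 12.011 = 192.176
  H: 28 × 1.008 = 28.224
  I: 2 × 126.904 = 253.808
  O: 4 × 15.999 = 63.996
Sum: 16×12.011 + 28×1.008 + 2×126.904 + 4×15.999 = 538.204 → 538.20 g/mol.

538.20 g/mol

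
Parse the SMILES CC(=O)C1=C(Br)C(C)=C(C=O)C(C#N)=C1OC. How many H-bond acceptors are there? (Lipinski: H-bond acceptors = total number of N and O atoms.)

N atoms: 1; O atoms: 3.
Lipinski HBA = 1 + 3 = 4.

4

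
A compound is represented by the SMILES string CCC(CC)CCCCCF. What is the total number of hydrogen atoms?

21

Walk through each heavy atom and fill implicit hydrogens from standard valence (C 4, N 3, O 2, S 2, halogen 1):
  atom 1: C, bond orders sum to 1 (valence 4) → 3 H
  atom 2: C, bond orders sum to 2 (valence 4) → 2 H
  atom 3: C, bond orders sum to 3 (valence 4) → 1 H
  atom 4: C, bond orders sum to 2 (valence 4) → 2 H
  atom 5: C, bond orders sum to 1 (valence 4) → 3 H
  atom 6: C, bond orders sum to 2 (valence 4) → 2 H
  atom 7: C, bond orders sum to 2 (valence 4) → 2 H
  atom 8: C, bond orders sum to 2 (valence 4) → 2 H
  atom 9: C, bond orders sum to 2 (valence 4) → 2 H
  atom 10: C, bond orders sum to 2 (valence 4) → 2 H
  atom 11: F (halogen, monovalent) → 0 H
Total hydrogens: 21.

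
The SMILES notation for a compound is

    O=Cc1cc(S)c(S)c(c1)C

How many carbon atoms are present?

Count every carbon token in the SMILES (each C, including those in ring-closure positions and inside branches).
Carbon count: 8.

8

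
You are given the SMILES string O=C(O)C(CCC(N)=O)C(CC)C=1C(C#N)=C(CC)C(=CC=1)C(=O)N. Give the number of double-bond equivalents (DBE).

Degree of unsaturation = (number of rings) + (number of π bonds).
Ring closures in the SMILES: 1.
π bonds: 6 double bonds (each 1 DoU), 1 triple bond (each 2 DoU) → 8 DoU from unsaturation.
Total DoU = 1 + 8 = 9.

9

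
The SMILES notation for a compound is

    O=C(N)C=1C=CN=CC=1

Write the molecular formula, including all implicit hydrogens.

C6H6N2O

Walk through each heavy atom and fill implicit hydrogens from standard valence (C 4, N 3, O 2, S 2, halogen 1):
  atom 1: O, bond orders sum to 2 (valence 2) → 0 H
  atom 2: C, bond orders sum to 4 (valence 4) → 0 H
  atom 3: N, bond orders sum to 1 (valence 3) → 2 H
  atom 4: C, bond orders sum to 4 (valence 4) → 0 H
  atom 5: C, bond orders sum to 3 (valence 4) → 1 H
  atom 6: C, bond orders sum to 3 (valence 4) → 1 H
  atom 7: N, bond orders sum to 3 (valence 3) → 0 H
  atom 8: C, bond orders sum to 3 (valence 4) → 1 H
  atom 9: C, bond orders sum to 3 (valence 4) → 1 H
Totals → C:6, H:6, N:2, O:1.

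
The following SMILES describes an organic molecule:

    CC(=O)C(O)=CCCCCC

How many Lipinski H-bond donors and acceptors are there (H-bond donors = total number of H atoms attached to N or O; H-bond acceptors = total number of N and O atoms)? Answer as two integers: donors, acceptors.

Donors: find every N or O and count the H atoms it carries.
  atom 3 (O): bond orders sum to 2 → 0 H
  atom 5 (O): bond orders sum to 1 → 1 H
Lipinski HBD = 1.
Acceptors: N atoms = 0, O atoms = 2 → HBA = 2.

1, 2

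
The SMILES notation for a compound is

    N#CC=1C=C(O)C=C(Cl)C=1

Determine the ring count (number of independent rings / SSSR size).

1

In SMILES, each pair of matching ring-closure digits denotes one ring-closing bond; the number of such bonds equals the number of independent rings.
Ring-closure bonds here: 1.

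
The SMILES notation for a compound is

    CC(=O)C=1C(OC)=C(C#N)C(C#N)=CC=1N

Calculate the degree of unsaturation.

Degree of unsaturation = (number of rings) + (number of π bonds).
Ring closures in the SMILES: 1.
π bonds: 4 double bonds (each 1 DoU), 2 triple bonds (each 2 DoU) → 8 DoU from unsaturation.
Total DoU = 1 + 8 = 9.

9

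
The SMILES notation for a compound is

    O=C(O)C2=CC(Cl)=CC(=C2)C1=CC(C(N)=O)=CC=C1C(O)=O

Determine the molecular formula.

C15H10ClNO5

Walk through each heavy atom and fill implicit hydrogens from standard valence (C 4, N 3, O 2, S 2, halogen 1):
  atom 1: O, bond orders sum to 2 (valence 2) → 0 H
  atom 2: C, bond orders sum to 4 (valence 4) → 0 H
  atom 3: O, bond orders sum to 1 (valence 2) → 1 H
  atom 4: C, bond orders sum to 4 (valence 4) → 0 H
  atom 5: C, bond orders sum to 3 (valence 4) → 1 H
  atom 6: C, bond orders sum to 4 (valence 4) → 0 H
  atom 7: Cl (halogen, monovalent) → 0 H
  atom 8: C, bond orders sum to 3 (valence 4) → 1 H
  atom 9: C, bond orders sum to 4 (valence 4) → 0 H
  atom 10: C, bond orders sum to 3 (valence 4) → 1 H
  atom 11: C, bond orders sum to 4 (valence 4) → 0 H
  atom 12: C, bond orders sum to 3 (valence 4) → 1 H
  atom 13: C, bond orders sum to 4 (valence 4) → 0 H
  atom 14: C, bond orders sum to 4 (valence 4) → 0 H
  atom 15: N, bond orders sum to 1 (valence 3) → 2 H
  atom 16: O, bond orders sum to 2 (valence 2) → 0 H
  atom 17: C, bond orders sum to 3 (valence 4) → 1 H
  atom 18: C, bond orders sum to 3 (valence 4) → 1 H
  atom 19: C, bond orders sum to 4 (valence 4) → 0 H
  atom 20: C, bond orders sum to 4 (valence 4) → 0 H
  atom 21: O, bond orders sum to 1 (valence 2) → 1 H
  atom 22: O, bond orders sum to 2 (valence 2) → 0 H
Totals → C:15, H:10, Cl:1, N:1, O:5.
In Hill order: C15H10ClNO5.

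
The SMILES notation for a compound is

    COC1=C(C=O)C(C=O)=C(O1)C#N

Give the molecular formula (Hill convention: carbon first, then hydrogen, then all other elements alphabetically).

Walk through each heavy atom and fill implicit hydrogens from standard valence (C 4, N 3, O 2, S 2, halogen 1):
  atom 1: C, bond orders sum to 1 (valence 4) → 3 H
  atom 2: O, bond orders sum to 2 (valence 2) → 0 H
  atom 3: C, bond orders sum to 4 (valence 4) → 0 H
  atom 4: C, bond orders sum to 4 (valence 4) → 0 H
  atom 5: C, bond orders sum to 3 (valence 4) → 1 H
  atom 6: O, bond orders sum to 2 (valence 2) → 0 H
  atom 7: C, bond orders sum to 4 (valence 4) → 0 H
  atom 8: C, bond orders sum to 3 (valence 4) → 1 H
  atom 9: O, bond orders sum to 2 (valence 2) → 0 H
  atom 10: C, bond orders sum to 4 (valence 4) → 0 H
  atom 11: O, bond orders sum to 2 (valence 2) → 0 H
  atom 12: C, bond orders sum to 4 (valence 4) → 0 H
  atom 13: N, bond orders sum to 3 (valence 3) → 0 H
Totals → C:8, H:5, N:1, O:4.
In Hill order: C8H5NO4.

C8H5NO4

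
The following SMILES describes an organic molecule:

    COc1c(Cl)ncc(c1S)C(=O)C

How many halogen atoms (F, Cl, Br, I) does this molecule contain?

1

Halogen atoms appear at heavy-atom position 5 (1×Cl).
Other groups present: 1 ether, 1 ketone, 1 thiol.
Halogen count: 1.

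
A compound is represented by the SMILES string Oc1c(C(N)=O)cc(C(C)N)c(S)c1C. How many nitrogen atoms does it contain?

Scan the SMILES for N atoms (remember two-letter symbols like Cl and Br are single atoms).
Nitrogen count: 2.

2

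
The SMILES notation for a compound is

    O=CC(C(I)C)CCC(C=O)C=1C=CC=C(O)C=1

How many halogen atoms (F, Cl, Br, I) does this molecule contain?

1

Halogen atoms appear at heavy-atom position 5 (1×I).
Other groups present: 2 aldehyde, 1 hydroxyl.
Halogen count: 1.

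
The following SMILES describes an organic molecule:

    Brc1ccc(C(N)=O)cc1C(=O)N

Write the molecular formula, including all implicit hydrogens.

C8H7BrN2O2

Walk through each heavy atom and fill implicit hydrogens from standard valence (C 4, N 3, O 2, S 2, halogen 1); for lowercase aromatic atoms, an aromatic c carries 1 H when it has two neighbours and 0 H with three, and aromatic n carries 0 H:
  atom 1: Br (halogen, monovalent) → 0 H
  atom 2: aromatic c, 3 neighbours → 0 H
  atom 3: aromatic c, 2 neighbours → 1 H
  atom 4: aromatic c, 2 neighbours → 1 H
  atom 5: aromatic c, 3 neighbours → 0 H
  atom 6: C, bond orders sum to 4 (valence 4) → 0 H
  atom 7: N, bond orders sum to 1 (valence 3) → 2 H
  atom 8: O, bond orders sum to 2 (valence 2) → 0 H
  atom 9: aromatic c, 2 neighbours → 1 H
  atom 10: aromatic c, 3 neighbours → 0 H
  atom 11: C, bond orders sum to 4 (valence 4) → 0 H
  atom 12: O, bond orders sum to 2 (valence 2) → 0 H
  atom 13: N, bond orders sum to 1 (valence 3) → 2 H
Totals → C:8, H:7, Br:1, N:2, O:2.
In Hill order: C8H7BrN2O2.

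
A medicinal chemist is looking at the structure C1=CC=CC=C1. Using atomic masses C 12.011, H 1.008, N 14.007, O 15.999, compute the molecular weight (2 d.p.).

First, the molecular formula is C6H6 (counting implicit H from valence).
  C: 6 × 12.011 = 72.066
  H: 6 × 1.008 = 6.048
Sum: 6×12.011 + 6×1.008 = 78.114 → 78.11 g/mol.

78.11 g/mol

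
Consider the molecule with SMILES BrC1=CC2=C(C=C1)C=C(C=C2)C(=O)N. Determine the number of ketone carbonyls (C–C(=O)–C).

Scan the SMILES for the ketone motif — none present.
Groups that are present: 1 amide.

0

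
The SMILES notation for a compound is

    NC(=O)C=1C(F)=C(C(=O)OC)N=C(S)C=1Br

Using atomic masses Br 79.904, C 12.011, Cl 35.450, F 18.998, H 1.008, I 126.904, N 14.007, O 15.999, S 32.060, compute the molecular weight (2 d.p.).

First, the molecular formula is C8H6BrFN2O3S (counting implicit H from valence).
  Br: 1 × 79.904 = 79.904
  C: 8 × 12.011 = 96.088
  F: 1 × 18.998 = 18.998
  H: 6 × 1.008 = 6.048
  N: 2 × 14.007 = 28.014
  O: 3 × 15.999 = 47.997
  S: 1 × 32.060 = 32.060
Sum: 1×79.904 + 8×12.011 + 1×18.998 + 6×1.008 + 2×14.007 + 3×15.999 + 1×32.060 = 309.109 → 309.11 g/mol.

309.11 g/mol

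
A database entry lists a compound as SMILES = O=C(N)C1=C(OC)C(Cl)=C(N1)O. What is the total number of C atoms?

Count every carbon token in the SMILES (each C, including those in ring-closure positions and inside branches).
Carbon count: 6.

6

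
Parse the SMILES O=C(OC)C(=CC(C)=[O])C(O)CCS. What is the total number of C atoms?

Count every carbon token in the SMILES (each C, including those in ring-closure positions and inside branches).
Carbon count: 9.

9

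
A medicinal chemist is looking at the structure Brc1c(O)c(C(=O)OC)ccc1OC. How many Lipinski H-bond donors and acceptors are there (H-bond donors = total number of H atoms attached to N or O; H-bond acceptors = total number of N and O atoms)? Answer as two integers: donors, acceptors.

Donors: find every N or O and count the H atoms it carries.
  atom 4 (O): bond orders sum to 1 → 1 H
  atom 7 (O): bond orders sum to 2 → 0 H
  atom 8 (O): bond orders sum to 2 → 0 H
  atom 13 (O): bond orders sum to 2 → 0 H
Lipinski HBD = 1.
Acceptors: N atoms = 0, O atoms = 4 → HBA = 4.

1, 4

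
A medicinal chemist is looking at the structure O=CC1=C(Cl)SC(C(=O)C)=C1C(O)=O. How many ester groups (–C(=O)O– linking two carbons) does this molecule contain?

0

Scan the SMILES for the ester motif — none present.
Groups that are present: 1 aldehyde, 1 carboxylic acid, 1 ketone.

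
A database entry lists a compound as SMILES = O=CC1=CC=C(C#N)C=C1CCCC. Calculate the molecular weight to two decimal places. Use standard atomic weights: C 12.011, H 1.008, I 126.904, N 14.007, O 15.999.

187.24 g/mol

First, the molecular formula is C12H13NO (counting implicit H from valence).
  C: 12 × 12.011 = 144.132
  H: 13 × 1.008 = 13.104
  N: 1 × 14.007 = 14.007
  O: 1 × 15.999 = 15.999
Sum: 12×12.011 + 13×1.008 + 1×14.007 + 1×15.999 = 187.242 → 187.24 g/mol.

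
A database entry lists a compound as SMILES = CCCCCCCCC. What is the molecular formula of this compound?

C9H20

Walk through each heavy atom and fill implicit hydrogens from standard valence (C 4, N 3, O 2, S 2, halogen 1):
  atom 1: C, bond orders sum to 1 (valence 4) → 3 H
  atom 2: C, bond orders sum to 2 (valence 4) → 2 H
  atom 3: C, bond orders sum to 2 (valence 4) → 2 H
  atom 4: C, bond orders sum to 2 (valence 4) → 2 H
  atom 5: C, bond orders sum to 2 (valence 4) → 2 H
  atom 6: C, bond orders sum to 2 (valence 4) → 2 H
  atom 7: C, bond orders sum to 2 (valence 4) → 2 H
  atom 8: C, bond orders sum to 2 (valence 4) → 2 H
  atom 9: C, bond orders sum to 1 (valence 4) → 3 H
Totals → C:9, H:20.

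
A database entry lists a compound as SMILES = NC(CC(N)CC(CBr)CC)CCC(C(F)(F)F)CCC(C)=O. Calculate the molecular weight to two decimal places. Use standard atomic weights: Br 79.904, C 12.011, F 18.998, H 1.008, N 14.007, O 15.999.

First, the molecular formula is C16H30BrF3N2O (counting implicit H from valence).
  Br: 1 × 79.904 = 79.904
  C: 16 × 12.011 = 192.176
  F: 3 × 18.998 = 56.994
  H: 30 × 1.008 = 30.240
  N: 2 × 14.007 = 28.014
  O: 1 × 15.999 = 15.999
Sum: 1×79.904 + 16×12.011 + 3×18.998 + 30×1.008 + 2×14.007 + 1×15.999 = 403.327 → 403.33 g/mol.

403.33 g/mol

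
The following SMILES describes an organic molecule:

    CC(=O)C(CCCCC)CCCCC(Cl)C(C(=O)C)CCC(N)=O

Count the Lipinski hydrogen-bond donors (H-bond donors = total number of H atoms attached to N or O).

Donors: find every N or O and count the H atoms it carries.
  atom 3 (O): bond orders sum to 2 → 0 H
  atom 18 (O): bond orders sum to 2 → 0 H
  atom 23 (N): bond orders sum to 1 → 2 H
  atom 24 (O): bond orders sum to 2 → 0 H
Lipinski HBD = 2.

2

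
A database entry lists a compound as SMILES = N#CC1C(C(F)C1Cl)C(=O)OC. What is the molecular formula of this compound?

C7H7ClFNO2

Walk through each heavy atom and fill implicit hydrogens from standard valence (C 4, N 3, O 2, S 2, halogen 1):
  atom 1: N, bond orders sum to 3 (valence 3) → 0 H
  atom 2: C, bond orders sum to 4 (valence 4) → 0 H
  atom 3: C, bond orders sum to 3 (valence 4) → 1 H
  atom 4: C, bond orders sum to 3 (valence 4) → 1 H
  atom 5: C, bond orders sum to 3 (valence 4) → 1 H
  atom 6: F (halogen, monovalent) → 0 H
  atom 7: C, bond orders sum to 3 (valence 4) → 1 H
  atom 8: Cl (halogen, monovalent) → 0 H
  atom 9: C, bond orders sum to 4 (valence 4) → 0 H
  atom 10: O, bond orders sum to 2 (valence 2) → 0 H
  atom 11: O, bond orders sum to 2 (valence 2) → 0 H
  atom 12: C, bond orders sum to 1 (valence 4) → 3 H
Totals → C:7, H:7, Cl:1, F:1, N:1, O:2.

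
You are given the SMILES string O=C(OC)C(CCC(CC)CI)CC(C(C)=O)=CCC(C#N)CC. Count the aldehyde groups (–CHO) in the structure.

0

Scan the SMILES for the aldehyde motif — none present.
Groups that are present: 1 alkene, 1 ester, 1 ketone, 1 nitrile.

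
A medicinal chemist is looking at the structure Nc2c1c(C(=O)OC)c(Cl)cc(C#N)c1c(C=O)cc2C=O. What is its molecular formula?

C15H9ClN2O4

Walk through each heavy atom and fill implicit hydrogens from standard valence (C 4, N 3, O 2, S 2, halogen 1); for lowercase aromatic atoms, an aromatic c carries 1 H when it has two neighbours and 0 H with three, and aromatic n carries 0 H:
  atom 1: N, bond orders sum to 1 (valence 3) → 2 H
  atom 2: aromatic c, 3 neighbours → 0 H
  atom 3: aromatic c, 3 neighbours → 0 H
  atom 4: aromatic c, 3 neighbours → 0 H
  atom 5: C, bond orders sum to 4 (valence 4) → 0 H
  atom 6: O, bond orders sum to 2 (valence 2) → 0 H
  atom 7: O, bond orders sum to 2 (valence 2) → 0 H
  atom 8: C, bond orders sum to 1 (valence 4) → 3 H
  atom 9: aromatic c, 3 neighbours → 0 H
  atom 10: Cl (halogen, monovalent) → 0 H
  atom 11: aromatic c, 2 neighbours → 1 H
  atom 12: aromatic c, 3 neighbours → 0 H
  atom 13: C, bond orders sum to 4 (valence 4) → 0 H
  atom 14: N, bond orders sum to 3 (valence 3) → 0 H
  atom 15: aromatic c, 3 neighbours → 0 H
  atom 16: aromatic c, 3 neighbours → 0 H
  atom 17: C, bond orders sum to 3 (valence 4) → 1 H
  atom 18: O, bond orders sum to 2 (valence 2) → 0 H
  atom 19: aromatic c, 2 neighbours → 1 H
  atom 20: aromatic c, 3 neighbours → 0 H
  atom 21: C, bond orders sum to 3 (valence 4) → 1 H
  atom 22: O, bond orders sum to 2 (valence 2) → 0 H
Totals → C:15, H:9, Cl:1, N:2, O:4.
In Hill order: C15H9ClN2O4.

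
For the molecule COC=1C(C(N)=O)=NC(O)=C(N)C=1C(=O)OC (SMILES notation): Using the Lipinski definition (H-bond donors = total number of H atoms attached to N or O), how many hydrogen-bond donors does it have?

5

Donors: find every N or O and count the H atoms it carries.
  atom 2 (O): bond orders sum to 2 → 0 H
  atom 6 (N): bond orders sum to 1 → 2 H
  atom 7 (O): bond orders sum to 2 → 0 H
  atom 8 (N): bond orders sum to 3 → 0 H
  atom 10 (O): bond orders sum to 1 → 1 H
  atom 12 (N): bond orders sum to 1 → 2 H
  atom 15 (O): bond orders sum to 2 → 0 H
  atom 16 (O): bond orders sum to 2 → 0 H
Lipinski HBD = 5.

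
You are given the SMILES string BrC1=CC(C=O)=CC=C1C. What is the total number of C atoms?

Count every carbon token in the SMILES (each C, including those in ring-closure positions and inside branches).
Carbon count: 8.

8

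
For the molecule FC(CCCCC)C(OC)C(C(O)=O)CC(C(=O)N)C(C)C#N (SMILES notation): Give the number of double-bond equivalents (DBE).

Molecular formula: C16H27FN2O4.
DoU = (2C + 2 + N − H − X) / 2, where X is the halogen count and O/S are ignored.
    = (2·16 + 2 + 2 − 27 − 1) / 2 = 8 / 2 = 4.

4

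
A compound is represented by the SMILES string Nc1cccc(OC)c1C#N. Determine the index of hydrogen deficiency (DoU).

6

Molecular formula: C8H8N2O.
DoU = (2C + 2 + N − H − X) / 2, where X is the halogen count and O/S are ignored.
    = (2·8 + 2 + 2 − 8 − 0) / 2 = 12 / 2 = 6.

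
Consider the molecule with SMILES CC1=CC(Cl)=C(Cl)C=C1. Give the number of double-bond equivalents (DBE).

4

Degree of unsaturation = (number of rings) + (number of π bonds).
Ring closures in the SMILES: 1.
π bonds: 3 double bonds (each 1 DoU) → 3 DoU from unsaturation.
Total DoU = 1 + 3 = 4.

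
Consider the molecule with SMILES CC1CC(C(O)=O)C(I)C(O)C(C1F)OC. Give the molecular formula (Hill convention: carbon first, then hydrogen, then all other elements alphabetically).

Walk through each heavy atom and fill implicit hydrogens from standard valence (C 4, N 3, O 2, S 2, halogen 1):
  atom 1: C, bond orders sum to 1 (valence 4) → 3 H
  atom 2: C, bond orders sum to 3 (valence 4) → 1 H
  atom 3: C, bond orders sum to 2 (valence 4) → 2 H
  atom 4: C, bond orders sum to 3 (valence 4) → 1 H
  atom 5: C, bond orders sum to 4 (valence 4) → 0 H
  atom 6: O, bond orders sum to 1 (valence 2) → 1 H
  atom 7: O, bond orders sum to 2 (valence 2) → 0 H
  atom 8: C, bond orders sum to 3 (valence 4) → 1 H
  atom 9: I (halogen, monovalent) → 0 H
  atom 10: C, bond orders sum to 3 (valence 4) → 1 H
  atom 11: O, bond orders sum to 1 (valence 2) → 1 H
  atom 12: C, bond orders sum to 3 (valence 4) → 1 H
  atom 13: C, bond orders sum to 3 (valence 4) → 1 H
  atom 14: F (halogen, monovalent) → 0 H
  atom 15: O, bond orders sum to 2 (valence 2) → 0 H
  atom 16: C, bond orders sum to 1 (valence 4) → 3 H
Totals → C:10, H:16, F:1, I:1, O:4.

C10H16FIO4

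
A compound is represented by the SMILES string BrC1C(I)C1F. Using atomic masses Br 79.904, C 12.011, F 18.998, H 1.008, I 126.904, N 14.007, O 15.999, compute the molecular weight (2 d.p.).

264.86 g/mol

First, the molecular formula is C3H3BrFI (counting implicit H from valence).
  Br: 1 × 79.904 = 79.904
  C: 3 × 12.011 = 36.033
  F: 1 × 18.998 = 18.998
  H: 3 × 1.008 = 3.024
  I: 1 × 126.904 = 126.904
Sum: 1×79.904 + 3×12.011 + 1×18.998 + 3×1.008 + 1×126.904 = 264.863 → 264.86 g/mol.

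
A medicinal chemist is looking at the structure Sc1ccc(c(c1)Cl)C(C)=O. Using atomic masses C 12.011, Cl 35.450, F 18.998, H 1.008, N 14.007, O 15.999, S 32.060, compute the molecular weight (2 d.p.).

First, the molecular formula is C8H7ClOS (counting implicit H from valence).
  C: 8 × 12.011 = 96.088
  Cl: 1 × 35.450 = 35.450
  H: 7 × 1.008 = 7.056
  O: 1 × 15.999 = 15.999
  S: 1 × 32.060 = 32.060
Sum: 8×12.011 + 1×35.450 + 7×1.008 + 1×15.999 + 1×32.060 = 186.653 → 186.65 g/mol.

186.65 g/mol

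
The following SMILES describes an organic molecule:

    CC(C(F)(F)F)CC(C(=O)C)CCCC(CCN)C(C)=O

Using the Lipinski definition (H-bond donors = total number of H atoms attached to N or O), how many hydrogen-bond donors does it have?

Donors: find every N or O and count the H atoms it carries.
  atom 10 (O): bond orders sum to 2 → 0 H
  atom 18 (N): bond orders sum to 1 → 2 H
  atom 21 (O): bond orders sum to 2 → 0 H
Lipinski HBD = 2.

2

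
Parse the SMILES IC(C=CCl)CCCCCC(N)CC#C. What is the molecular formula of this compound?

C12H19ClIN

Walk through each heavy atom and fill implicit hydrogens from standard valence (C 4, N 3, O 2, S 2, halogen 1):
  atom 1: I (halogen, monovalent) → 0 H
  atom 2: C, bond orders sum to 3 (valence 4) → 1 H
  atom 3: C, bond orders sum to 3 (valence 4) → 1 H
  atom 4: C, bond orders sum to 3 (valence 4) → 1 H
  atom 5: Cl (halogen, monovalent) → 0 H
  atom 6: C, bond orders sum to 2 (valence 4) → 2 H
  atom 7: C, bond orders sum to 2 (valence 4) → 2 H
  atom 8: C, bond orders sum to 2 (valence 4) → 2 H
  atom 9: C, bond orders sum to 2 (valence 4) → 2 H
  atom 10: C, bond orders sum to 2 (valence 4) → 2 H
  atom 11: C, bond orders sum to 3 (valence 4) → 1 H
  atom 12: N, bond orders sum to 1 (valence 3) → 2 H
  atom 13: C, bond orders sum to 2 (valence 4) → 2 H
  atom 14: C, bond orders sum to 4 (valence 4) → 0 H
  atom 15: C, bond orders sum to 3 (valence 4) → 1 H
Totals → C:12, H:19, Cl:1, I:1, N:1.
In Hill order: C12H19ClIN.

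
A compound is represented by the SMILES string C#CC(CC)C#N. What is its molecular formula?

C6H7N

Walk through each heavy atom and fill implicit hydrogens from standard valence (C 4, N 3, O 2, S 2, halogen 1):
  atom 1: C, bond orders sum to 3 (valence 4) → 1 H
  atom 2: C, bond orders sum to 4 (valence 4) → 0 H
  atom 3: C, bond orders sum to 3 (valence 4) → 1 H
  atom 4: C, bond orders sum to 2 (valence 4) → 2 H
  atom 5: C, bond orders sum to 1 (valence 4) → 3 H
  atom 6: C, bond orders sum to 4 (valence 4) → 0 H
  atom 7: N, bond orders sum to 3 (valence 3) → 0 H
Totals → C:6, H:7, N:1.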